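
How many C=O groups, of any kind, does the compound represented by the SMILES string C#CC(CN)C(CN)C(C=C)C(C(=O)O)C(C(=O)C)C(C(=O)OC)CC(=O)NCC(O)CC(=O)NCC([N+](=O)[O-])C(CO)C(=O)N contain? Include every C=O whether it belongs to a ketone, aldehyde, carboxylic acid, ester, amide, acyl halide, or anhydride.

CH(COOH): carboxylic acid, 1 C=O (running total 1).
CH(COCH3): ketone, 1 C=O (running total 2).
CH(COOCH3): ester, 1 C=O (running total 3).
CH2CONHCH2: amide, 1 C=O (running total 4).
CH2CONHCH2: amide, 1 C=O (running total 5).
CONH2: amide, 1 C=O (running total 6).

6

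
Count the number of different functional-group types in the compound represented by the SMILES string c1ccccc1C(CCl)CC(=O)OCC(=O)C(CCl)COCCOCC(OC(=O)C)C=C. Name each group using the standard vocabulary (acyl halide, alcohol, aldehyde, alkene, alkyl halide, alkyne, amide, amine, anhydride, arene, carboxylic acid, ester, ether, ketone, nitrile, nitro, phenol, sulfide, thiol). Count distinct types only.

Working along the chain:
  C6H5: C6H5– phenyl ring → arene.
  CH(CH2Cl): pendant –CH2X: halogen on sp³ carbon → alkyl halide.
  CH2COOCH2: –C(=O)–O–C with C on the carbonyl side → ester.
  CO: –C(=O)– with carbon on both sides → ketone.
  CH(CH2Cl): pendant –CH2X: halogen on sp³ carbon → alkyl halide.
  CH2OCH2: C–O–C with sp³ carbons on both sides and no adjacent C=O → ether.
  CH2OCH2: C–O–C with sp³ carbons on both sides and no adjacent C=O → ether.
  CH(OCOCH3): pendant –OC(=O)CH3: an acyloxy group → ester.
  CH=CH2: C=C double bond → alkene.
Distinct types present: alkene, alkyl halide, arene, ester, ether, ketone.

6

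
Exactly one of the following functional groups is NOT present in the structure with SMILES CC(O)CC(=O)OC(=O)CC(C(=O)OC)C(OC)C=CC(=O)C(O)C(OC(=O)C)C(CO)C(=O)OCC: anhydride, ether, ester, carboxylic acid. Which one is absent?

ether: present (CH(OCH3) — pendant –OCH3: C–O–C with sp³ C, no adjacent C=O → ether).
anhydride: present (CH2CO-O-COCH2 — two acyl groups sharing one oxygen, –C(=O)–O–C(=O)– → anhydride).
ester: present (CH(COOCH3) — pendant –COOCH3: carbonyl C bonded to C and –OCH3 → ester).
carboxylic acid: absent. In each of CH(COOCH3), CH(OCOCH3) and COOCH2CH3, the acyl oxygen is bonded to carbon (–O–C), not to H, so this is an ester.

carboxylic acid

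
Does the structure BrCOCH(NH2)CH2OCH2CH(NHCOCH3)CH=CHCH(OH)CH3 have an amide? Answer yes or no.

Taking each segment in turn:
  BrCO: –C(=O)Br: carbonyl C bonded to C and to a halogen → acyl halide (not alkyl halide).
  CH(NH2): –NH2 on an sp³ carbon with no adjacent C=O → amine.
  CH2OCH2: C–O–C with sp³ carbons on both sides and no adjacent C=O → ether.
  CH(NHCOCH3): pendant –NHC(=O)CH3: N bonded to a carbonyl → amide (not amine).
  CH=CH: C=C double bond → alkene.
  CH(OH): –OH on an sp³ carbon → alcohol (secondary).
The CH(NHCOCH3) segment supplies the amide: pendant –NHC(=O)CH3: N bonded to a carbonyl → amide (not amine).

yes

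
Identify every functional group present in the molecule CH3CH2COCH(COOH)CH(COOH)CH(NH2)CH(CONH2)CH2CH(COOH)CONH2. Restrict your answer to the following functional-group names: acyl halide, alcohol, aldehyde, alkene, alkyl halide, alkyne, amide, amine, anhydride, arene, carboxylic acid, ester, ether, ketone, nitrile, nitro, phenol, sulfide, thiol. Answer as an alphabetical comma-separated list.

amide, amine, carboxylic acid, ketone

Reading the structure from left to right:
  CO: –C(=O)– with carbon on both sides → ketone.
  CH(COOH): pendant –COOH: carbonyl C bonded to C and –OH → carboxylic acid.
  CH(COOH): pendant –COOH: carbonyl C bonded to C and –OH → carboxylic acid.
  CH(NH2): –NH2 on an sp³ carbon with no adjacent C=O → amine.
  CH(CONH2): pendant –CONH2: carbonyl C bonded to C and N → amide.
  CH(COOH): pendant –COOH: carbonyl C bonded to C and –OH → carboxylic acid.
  CONH2: –C(=O)NH2: carbonyl C bonded to C and to N → amide (the N is not a separate amine).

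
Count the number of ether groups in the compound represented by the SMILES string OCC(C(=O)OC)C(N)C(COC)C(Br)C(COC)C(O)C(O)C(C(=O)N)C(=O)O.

2

HO– on an sp³ carbon → alcohol.
pendant –COOCH3: carbonyl C bonded to C and –OCH3 → ester.
–NH2 on an sp³ carbon with no adjacent C=O → amine.
pendant –CH2OCH3: C–O–C linkage → ether.
halogen on an sp³ carbon → alkyl halide.
pendant –CH2OCH3: C–O–C linkage → ether.
–OH on an sp³ carbon → alcohol (secondary).
–OH on an sp³ carbon → alcohol (secondary).
pendant –CONH2: carbonyl C bonded to C and N → amide.
–COOH: carbonyl C bonded to –OH and C → carboxylic acid (the –OH is not a separate alcohol).
Ether appears at: CH(CH2OCH3), CH(CH2OCH3) → 2.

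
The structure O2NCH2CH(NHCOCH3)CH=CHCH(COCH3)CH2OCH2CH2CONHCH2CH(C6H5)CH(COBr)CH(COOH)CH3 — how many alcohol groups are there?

Reading the structure from left to right:
  O2NCH2: –NO2 on carbon → nitro group.
  CH(NHCOCH3): pendant –NHC(=O)CH3: N bonded to a carbonyl → amide (not amine).
  CH=CH: C=C double bond → alkene.
  CH(COCH3): pendant –COCH3: carbonyl C bonded to two carbons → ketone.
  CH2OCH2: C–O–C with sp³ carbons on both sides and no adjacent C=O → ether.
  CH2CONHCH2: –C(=O)–N– linkage → amide (the N is not an amine).
  CH(C6H5): pendant –C6H5: benzene ring → arene.
  CH(COBr): pendant –C(=O)X: carbonyl C bonded to C and halogen → acyl halide.
  CH(COOH): pendant –COOH: carbonyl C bonded to C and –OH → carboxylic acid.
No segment is a alcohol: CH(COCH3) is ketone, not alcohol; CH2OCH2 is ether, not alcohol; CH(COOH) is carboxylic acid, not alcohol. → 0.

0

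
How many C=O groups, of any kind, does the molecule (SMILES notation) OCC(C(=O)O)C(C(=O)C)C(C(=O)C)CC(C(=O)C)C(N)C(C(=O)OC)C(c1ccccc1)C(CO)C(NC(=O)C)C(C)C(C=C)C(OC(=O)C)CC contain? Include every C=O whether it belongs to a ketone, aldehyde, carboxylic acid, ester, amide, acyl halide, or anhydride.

CH(COOH): carboxylic acid, 1 C=O (running total 1).
CH(COCH3): ketone, 1 C=O (running total 2).
CH(COCH3): ketone, 1 C=O (running total 3).
CH(COCH3): ketone, 1 C=O (running total 4).
CH(COOCH3): ester, 1 C=O (running total 5).
CH(NHCOCH3): amide, 1 C=O (running total 6).
CH(OCOCH3): ester, 1 C=O (running total 7).

7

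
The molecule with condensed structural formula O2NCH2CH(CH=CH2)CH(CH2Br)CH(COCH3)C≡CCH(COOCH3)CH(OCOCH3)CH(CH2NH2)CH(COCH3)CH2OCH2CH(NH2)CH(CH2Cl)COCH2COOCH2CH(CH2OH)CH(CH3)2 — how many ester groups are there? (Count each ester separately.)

3

–NO2 on carbon → nitro group.
pendant –CH=CH2: C=C double bond → alkene.
pendant –CH2X: halogen on sp³ carbon → alkyl halide.
pendant –COCH3: carbonyl C bonded to two carbons → ketone.
C≡C triple bond → alkyne.
pendant –COOCH3: carbonyl C bonded to C and –OCH3 → ester.
pendant –OC(=O)CH3: an acyloxy group → ester.
pendant –CH2NH2: N on sp³ C, no adjacent C=O → amine.
pendant –COCH3: carbonyl C bonded to two carbons → ketone.
C–O–C with sp³ carbons on both sides and no adjacent C=O → ether.
–NH2 on an sp³ carbon with no adjacent C=O → amine.
pendant –CH2X: halogen on sp³ carbon → alkyl halide.
–C(=O)– with carbon on both sides → ketone.
–C(=O)–O–C with C on the carbonyl side → ester.
pendant –CH2OH on an sp³ backbone C → alcohol.
Ester appears at: CH(COOCH3), CH(OCOCH3), CH2COOCH2 → 3.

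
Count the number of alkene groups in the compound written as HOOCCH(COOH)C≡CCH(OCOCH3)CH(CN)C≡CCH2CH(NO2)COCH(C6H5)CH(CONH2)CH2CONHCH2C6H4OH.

Reading the structure from left to right:
  HOOC: –COOH: carbonyl C bonded to –OH and C → carboxylic acid (the –OH is not a separate alcohol).
  CH(COOH): pendant –COOH: carbonyl C bonded to C and –OH → carboxylic acid.
  C≡C: C≡C triple bond → alkyne.
  CH(OCOCH3): pendant –OC(=O)CH3: an acyloxy group → ester.
  CH(CN): pendant –C≡N: nitrile.
  C≡C: C≡C triple bond → alkyne.
  CH(NO2): –NO2 on an sp³ carbon → nitro (the N=O is not a carbonyl).
  CO: –C(=O)– with carbon on both sides → ketone.
  CH(C6H5): pendant –C6H5: benzene ring → arene.
  CH(CONH2): pendant –CONH2: carbonyl C bonded to C and N → amide.
  CH2CONHCH2: –C(=O)–N– linkage → amide (the N is not an amine).
  C6H4OH: –OH attached directly to an aromatic ring → phenol (not alcohol); the ring itself is an arene.
No segment is a alkene: C≡C is alkyne, not alkene; C≡C is alkyne, not alkene; CH(C6H5) is arene, not alkene. → 0.

0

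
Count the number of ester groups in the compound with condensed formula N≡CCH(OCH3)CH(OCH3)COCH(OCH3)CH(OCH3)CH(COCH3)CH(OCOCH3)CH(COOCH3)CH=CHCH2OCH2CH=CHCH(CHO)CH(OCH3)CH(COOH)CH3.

2

N≡C–: carbon triple-bonded to nitrogen → nitrile.
pendant –OCH3: C–O–C with sp³ C, no adjacent C=O → ether.
pendant –OCH3: C–O–C with sp³ C, no adjacent C=O → ether.
–C(=O)– with carbon on both sides → ketone.
pendant –OCH3: C–O–C with sp³ C, no adjacent C=O → ether.
pendant –OCH3: C–O–C with sp³ C, no adjacent C=O → ether.
pendant –COCH3: carbonyl C bonded to two carbons → ketone.
pendant –OC(=O)CH3: an acyloxy group → ester.
pendant –COOCH3: carbonyl C bonded to C and –OCH3 → ester.
C=C double bond → alkene.
C–O–C with sp³ carbons on both sides and no adjacent C=O → ether.
C=C double bond → alkene.
pendant –CHO: carbonyl C bonded to C and H → aldehyde.
pendant –OCH3: C–O–C with sp³ C, no adjacent C=O → ether.
pendant –COOH: carbonyl C bonded to C and –OH → carboxylic acid.
Ester appears at: CH(OCOCH3), CH(COOCH3) → 2.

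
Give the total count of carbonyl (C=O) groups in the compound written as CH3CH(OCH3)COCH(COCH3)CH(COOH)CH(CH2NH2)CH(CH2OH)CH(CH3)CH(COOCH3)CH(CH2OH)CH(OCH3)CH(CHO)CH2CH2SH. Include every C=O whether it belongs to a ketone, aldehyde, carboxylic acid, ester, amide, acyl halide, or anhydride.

5

CO: ketone, 1 C=O (running total 1).
CH(COCH3): ketone, 1 C=O (running total 2).
CH(COOH): carboxylic acid, 1 C=O (running total 3).
CH(COOCH3): ester, 1 C=O (running total 4).
CH(CHO): aldehyde, 1 C=O (running total 5).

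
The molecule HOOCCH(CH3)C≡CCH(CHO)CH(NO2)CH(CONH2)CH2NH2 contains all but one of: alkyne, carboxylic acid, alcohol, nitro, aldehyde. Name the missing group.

alkyne: present (C≡C — C≡C triple bond → alkyne).
aldehyde: present (CH(CHO) — pendant –CHO: carbonyl C bonded to C and H → aldehyde).
carboxylic acid: present (HOOC — –COOH: carbonyl C bonded to –OH and C → carboxylic acid (the –OH is not a separate alcohol)).
nitro: present (CH(NO2) — –NO2 on an sp³ carbon → nitro (the N=O is not a carbonyl)).
alcohol: absent. In HOOC, the –OH sits on a carbonyl carbon, making it part of a carboxylic acid, not an alcohol.

alcohol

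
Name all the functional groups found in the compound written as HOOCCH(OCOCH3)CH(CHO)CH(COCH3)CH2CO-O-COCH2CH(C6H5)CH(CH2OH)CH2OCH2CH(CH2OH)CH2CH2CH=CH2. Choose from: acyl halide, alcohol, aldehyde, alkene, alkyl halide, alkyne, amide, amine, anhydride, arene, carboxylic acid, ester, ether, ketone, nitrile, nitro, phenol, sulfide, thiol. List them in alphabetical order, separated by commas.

alcohol, aldehyde, alkene, anhydride, arene, carboxylic acid, ester, ether, ketone

–COOH: carbonyl C bonded to –OH and C → carboxylic acid (the –OH is not a separate alcohol).
pendant –OC(=O)CH3: an acyloxy group → ester.
pendant –CHO: carbonyl C bonded to C and H → aldehyde.
pendant –COCH3: carbonyl C bonded to two carbons → ketone.
two acyl groups sharing one oxygen, –C(=O)–O–C(=O)– → anhydride.
pendant –C6H5: benzene ring → arene.
pendant –CH2OH on an sp³ backbone C → alcohol.
C–O–C with sp³ carbons on both sides and no adjacent C=O → ether.
pendant –CH2OH on an sp³ backbone C → alcohol.
C=C double bond → alkene.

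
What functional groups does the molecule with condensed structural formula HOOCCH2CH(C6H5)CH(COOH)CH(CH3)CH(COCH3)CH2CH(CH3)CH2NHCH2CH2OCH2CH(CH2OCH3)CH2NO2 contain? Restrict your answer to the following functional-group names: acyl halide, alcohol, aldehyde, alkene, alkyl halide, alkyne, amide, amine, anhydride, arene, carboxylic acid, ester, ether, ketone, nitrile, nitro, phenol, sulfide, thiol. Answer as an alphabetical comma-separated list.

amine, arene, carboxylic acid, ether, ketone, nitro

Working along the chain:
  HOOC: –COOH: carbonyl C bonded to –OH and C → carboxylic acid (the –OH is not a separate alcohol).
  CH(C6H5): pendant –C6H5: benzene ring → arene.
  CH(COOH): pendant –COOH: carbonyl C bonded to C and –OH → carboxylic acid.
  CH(COCH3): pendant –COCH3: carbonyl C bonded to two carbons → ketone.
  CH2NHCH2: C–N–C with sp³ carbons and no adjacent C=O → amine (secondary).
  CH2OCH2: C–O–C with sp³ carbons on both sides and no adjacent C=O → ether.
  CH(CH2OCH3): pendant –CH2OCH3: C–O–C linkage → ether.
  CH2NO2: –NO2 on carbon → nitro group.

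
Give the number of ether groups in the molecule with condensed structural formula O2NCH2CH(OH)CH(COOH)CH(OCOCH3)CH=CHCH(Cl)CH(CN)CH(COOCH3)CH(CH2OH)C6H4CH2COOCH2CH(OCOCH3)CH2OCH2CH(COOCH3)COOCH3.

1

Taking each segment in turn:
  O2NCH2: –NO2 on carbon → nitro group.
  CH(OH): –OH on an sp³ carbon → alcohol (secondary).
  CH(COOH): pendant –COOH: carbonyl C bonded to C and –OH → carboxylic acid.
  CH(OCOCH3): pendant –OC(=O)CH3: an acyloxy group → ester.
  CH=CH: C=C double bond → alkene.
  CH(Cl): halogen on an sp³ carbon → alkyl halide.
  CH(CN): pendant –C≡N: nitrile.
  CH(COOCH3): pendant –COOCH3: carbonyl C bonded to C and –OCH3 → ester.
  CH(CH2OH): pendant –CH2OH on an sp³ backbone C → alcohol.
  C6H4: para-disubstituted benzene ring → arene.
  CH2COOCH2: –C(=O)–O–C with C on the carbonyl side → ester.
  CH(OCOCH3): pendant –OC(=O)CH3: an acyloxy group → ester.
  CH2OCH2: C–O–C with sp³ carbons on both sides and no adjacent C=O → ether.
  CH(COOCH3): pendant –COOCH3: carbonyl C bonded to C and –OCH3 → ester.
  COOCH3: –C(=O)OCH3: carbonyl C bonded to C and to –OCH3 → ester (not ketone + ether).
Ether appears at: CH2OCH2 → 1.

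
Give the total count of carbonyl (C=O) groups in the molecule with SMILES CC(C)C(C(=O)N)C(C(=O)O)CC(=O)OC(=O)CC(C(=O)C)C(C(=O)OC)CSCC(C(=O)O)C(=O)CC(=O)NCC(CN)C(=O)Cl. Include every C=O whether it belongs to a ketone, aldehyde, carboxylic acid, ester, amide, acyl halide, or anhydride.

CH(CONH2): amide, 1 C=O (running total 1).
CH(COOH): carboxylic acid, 1 C=O (running total 2).
CH2CO-O-COCH2: anhydride, 2 C=O (running total 4).
CH(COCH3): ketone, 1 C=O (running total 5).
CH(COOCH3): ester, 1 C=O (running total 6).
CH(COOH): carboxylic acid, 1 C=O (running total 7).
CO: ketone, 1 C=O (running total 8).
CH2CONHCH2: amide, 1 C=O (running total 9).
COCl: acyl halide, 1 C=O (running total 10).

10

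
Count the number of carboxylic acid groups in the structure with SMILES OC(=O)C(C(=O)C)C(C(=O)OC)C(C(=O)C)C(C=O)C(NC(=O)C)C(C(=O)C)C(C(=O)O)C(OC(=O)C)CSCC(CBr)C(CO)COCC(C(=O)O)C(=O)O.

Working along the chain:
  HOOC: –COOH: carbonyl C bonded to –OH and C → carboxylic acid (the –OH is not a separate alcohol).
  CH(COCH3): pendant –COCH3: carbonyl C bonded to two carbons → ketone.
  CH(COOCH3): pendant –COOCH3: carbonyl C bonded to C and –OCH3 → ester.
  CH(COCH3): pendant –COCH3: carbonyl C bonded to two carbons → ketone.
  CH(CHO): pendant –CHO: carbonyl C bonded to C and H → aldehyde.
  CH(NHCOCH3): pendant –NHC(=O)CH3: N bonded to a carbonyl → amide (not amine).
  CH(COCH3): pendant –COCH3: carbonyl C bonded to two carbons → ketone.
  CH(COOH): pendant –COOH: carbonyl C bonded to C and –OH → carboxylic acid.
  CH(OCOCH3): pendant –OC(=O)CH3: an acyloxy group → ester.
  CH2SCH2: C–S–C linkage → sulfide (thioether).
  CH(CH2Br): pendant –CH2X: halogen on sp³ carbon → alkyl halide.
  CH(CH2OH): pendant –CH2OH on an sp³ backbone C → alcohol.
  CH2OCH2: C–O–C with sp³ carbons on both sides and no adjacent C=O → ether.
  CH(COOH): pendant –COOH: carbonyl C bonded to C and –OH → carboxylic acid.
  COOH: –COOH: carbonyl C bonded to –OH and C → carboxylic acid (the –OH is not a separate alcohol).
Carboxylic acid appears at: HOOC, CH(COOH), CH(COOH), COOH → 4.

4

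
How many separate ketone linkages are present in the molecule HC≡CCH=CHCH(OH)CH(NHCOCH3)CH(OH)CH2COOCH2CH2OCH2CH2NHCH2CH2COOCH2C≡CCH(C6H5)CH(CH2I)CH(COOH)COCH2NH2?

1

Reading the structure from left to right:
  HC≡C: C≡C triple bond → alkyne.
  CH=CH: C=C double bond → alkene.
  CH(OH): –OH on an sp³ carbon → alcohol (secondary).
  CH(NHCOCH3): pendant –NHC(=O)CH3: N bonded to a carbonyl → amide (not amine).
  CH(OH): –OH on an sp³ carbon → alcohol (secondary).
  CH2COOCH2: –C(=O)–O–C with C on the carbonyl side → ester.
  CH2OCH2: C–O–C with sp³ carbons on both sides and no adjacent C=O → ether.
  CH2NHCH2: C–N–C with sp³ carbons and no adjacent C=O → amine (secondary).
  CH2COOCH2: –C(=O)–O–C with C on the carbonyl side → ester.
  C≡C: C≡C triple bond → alkyne.
  CH(C6H5): pendant –C6H5: benzene ring → arene.
  CH(CH2I): pendant –CH2X: halogen on sp³ carbon → alkyl halide.
  CH(COOH): pendant –COOH: carbonyl C bonded to C and –OH → carboxylic acid.
  CO: –C(=O)– with carbon on both sides → ketone.
  CH2NH2: –NH2 on an sp³ carbon with no adjacent C=O → amine.
Ketone appears at: CO → 1.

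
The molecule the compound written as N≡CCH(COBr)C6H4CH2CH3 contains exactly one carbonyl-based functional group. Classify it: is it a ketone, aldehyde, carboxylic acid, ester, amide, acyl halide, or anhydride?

acyl halide

The carbonyl is in the CH(COBr) segment: pendant –C(=O)X: carbonyl C bonded to C and halogen → acyl halide.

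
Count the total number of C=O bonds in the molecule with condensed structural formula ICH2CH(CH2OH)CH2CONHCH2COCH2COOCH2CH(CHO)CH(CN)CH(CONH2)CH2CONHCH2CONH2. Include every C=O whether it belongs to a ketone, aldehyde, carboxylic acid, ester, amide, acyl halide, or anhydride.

7

CH2CONHCH2: amide, 1 C=O (running total 1).
CO: ketone, 1 C=O (running total 2).
CH2COOCH2: ester, 1 C=O (running total 3).
CH(CHO): aldehyde, 1 C=O (running total 4).
CH(CONH2): amide, 1 C=O (running total 5).
CH2CONHCH2: amide, 1 C=O (running total 6).
CONH2: amide, 1 C=O (running total 7).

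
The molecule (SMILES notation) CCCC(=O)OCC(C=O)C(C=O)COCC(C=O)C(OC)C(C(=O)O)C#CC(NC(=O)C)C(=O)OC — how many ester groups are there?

–C(=O)–O–C with C on the carbonyl side → ester.
pendant –CHO: carbonyl C bonded to C and H → aldehyde.
pendant –CHO: carbonyl C bonded to C and H → aldehyde.
C–O–C with sp³ carbons on both sides and no adjacent C=O → ether.
pendant –CHO: carbonyl C bonded to C and H → aldehyde.
pendant –OCH3: C–O–C with sp³ C, no adjacent C=O → ether.
pendant –COOH: carbonyl C bonded to C and –OH → carboxylic acid.
C≡C triple bond → alkyne.
pendant –NHC(=O)CH3: N bonded to a carbonyl → amide (not amine).
–C(=O)OCH3: carbonyl C bonded to C and to –OCH3 → ester (not ketone + ether).
Ester appears at: CH2COOCH2, COOCH3 → 2.

2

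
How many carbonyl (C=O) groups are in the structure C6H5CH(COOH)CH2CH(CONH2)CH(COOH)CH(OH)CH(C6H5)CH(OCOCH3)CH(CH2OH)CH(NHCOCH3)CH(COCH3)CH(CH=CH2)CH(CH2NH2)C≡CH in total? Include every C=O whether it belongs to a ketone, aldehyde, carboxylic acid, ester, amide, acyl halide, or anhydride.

6

CH(COOH): carboxylic acid, 1 C=O (running total 1).
CH(CONH2): amide, 1 C=O (running total 2).
CH(COOH): carboxylic acid, 1 C=O (running total 3).
CH(OCOCH3): ester, 1 C=O (running total 4).
CH(NHCOCH3): amide, 1 C=O (running total 5).
CH(COCH3): ketone, 1 C=O (running total 6).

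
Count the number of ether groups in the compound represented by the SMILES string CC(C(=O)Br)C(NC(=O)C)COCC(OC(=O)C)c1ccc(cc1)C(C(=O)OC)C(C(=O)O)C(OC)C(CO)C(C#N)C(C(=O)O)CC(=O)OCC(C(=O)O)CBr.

2

Working along the chain:
  CH(COBr): pendant –C(=O)X: carbonyl C bonded to C and halogen → acyl halide.
  CH(NHCOCH3): pendant –NHC(=O)CH3: N bonded to a carbonyl → amide (not amine).
  CH2OCH2: C–O–C with sp³ carbons on both sides and no adjacent C=O → ether.
  CH(OCOCH3): pendant –OC(=O)CH3: an acyloxy group → ester.
  C6H4: para-disubstituted benzene ring → arene.
  CH(COOCH3): pendant –COOCH3: carbonyl C bonded to C and –OCH3 → ester.
  CH(COOH): pendant –COOH: carbonyl C bonded to C and –OH → carboxylic acid.
  CH(OCH3): pendant –OCH3: C–O–C with sp³ C, no adjacent C=O → ether.
  CH(CH2OH): pendant –CH2OH on an sp³ backbone C → alcohol.
  CH(CN): pendant –C≡N: nitrile.
  CH(COOH): pendant –COOH: carbonyl C bonded to C and –OH → carboxylic acid.
  CH2COOCH2: –C(=O)–O–C with C on the carbonyl side → ester.
  CH(COOH): pendant –COOH: carbonyl C bonded to C and –OH → carboxylic acid.
  CH2Br: halogen on an sp³ carbon → alkyl halide.
Ether appears at: CH2OCH2, CH(OCH3) → 2.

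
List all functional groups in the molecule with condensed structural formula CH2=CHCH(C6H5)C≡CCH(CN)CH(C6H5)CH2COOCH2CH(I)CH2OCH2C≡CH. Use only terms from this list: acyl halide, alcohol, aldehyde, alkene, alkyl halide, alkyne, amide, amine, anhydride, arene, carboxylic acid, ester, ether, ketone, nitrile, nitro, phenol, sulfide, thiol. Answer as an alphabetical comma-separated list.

Working along the chain:
  CH2=CH: C=C double bond → alkene.
  CH(C6H5): pendant –C6H5: benzene ring → arene.
  C≡C: C≡C triple bond → alkyne.
  CH(CN): pendant –C≡N: nitrile.
  CH(C6H5): pendant –C6H5: benzene ring → arene.
  CH2COOCH2: –C(=O)–O–C with C on the carbonyl side → ester.
  CH(I): halogen on an sp³ carbon → alkyl halide.
  CH2OCH2: C–O–C with sp³ carbons on both sides and no adjacent C=O → ether.
  C≡CH: C≡C triple bond → alkyne.

alkene, alkyl halide, alkyne, arene, ester, ether, nitrile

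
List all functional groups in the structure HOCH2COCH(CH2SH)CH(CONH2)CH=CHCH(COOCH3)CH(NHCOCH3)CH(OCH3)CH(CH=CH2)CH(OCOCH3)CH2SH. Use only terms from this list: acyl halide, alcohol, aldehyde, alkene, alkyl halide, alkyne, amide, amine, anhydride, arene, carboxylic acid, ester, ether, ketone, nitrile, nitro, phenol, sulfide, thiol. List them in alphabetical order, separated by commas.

alcohol, alkene, amide, ester, ether, ketone, thiol

HO– on an sp³ carbon → alcohol.
–C(=O)– with carbon on both sides → ketone.
pendant –CH2SH → thiol.
pendant –CONH2: carbonyl C bonded to C and N → amide.
C=C double bond → alkene.
pendant –COOCH3: carbonyl C bonded to C and –OCH3 → ester.
pendant –NHC(=O)CH3: N bonded to a carbonyl → amide (not amine).
pendant –OCH3: C–O–C with sp³ C, no adjacent C=O → ether.
pendant –CH=CH2: C=C double bond → alkene.
pendant –OC(=O)CH3: an acyloxy group → ester.
–SH on an sp³ carbon → thiol.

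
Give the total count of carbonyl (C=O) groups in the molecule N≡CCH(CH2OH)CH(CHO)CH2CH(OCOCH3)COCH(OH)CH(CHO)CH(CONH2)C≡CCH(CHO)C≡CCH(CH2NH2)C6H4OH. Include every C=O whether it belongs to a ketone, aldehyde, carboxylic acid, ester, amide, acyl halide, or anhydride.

CH(CHO): aldehyde, 1 C=O (running total 1).
CH(OCOCH3): ester, 1 C=O (running total 2).
CO: ketone, 1 C=O (running total 3).
CH(CHO): aldehyde, 1 C=O (running total 4).
CH(CONH2): amide, 1 C=O (running total 5).
CH(CHO): aldehyde, 1 C=O (running total 6).

6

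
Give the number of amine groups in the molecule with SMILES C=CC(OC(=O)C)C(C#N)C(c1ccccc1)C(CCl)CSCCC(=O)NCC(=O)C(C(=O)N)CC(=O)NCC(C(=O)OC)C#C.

0

Taking each segment in turn:
  CH2=CH: C=C double bond → alkene.
  CH(OCOCH3): pendant –OC(=O)CH3: an acyloxy group → ester.
  CH(CN): pendant –C≡N: nitrile.
  CH(C6H5): pendant –C6H5: benzene ring → arene.
  CH(CH2Cl): pendant –CH2X: halogen on sp³ carbon → alkyl halide.
  CH2SCH2: C–S–C linkage → sulfide (thioether).
  CH2CONHCH2: –C(=O)–N– linkage → amide (the N is not an amine).
  CO: –C(=O)– with carbon on both sides → ketone.
  CH(CONH2): pendant –CONH2: carbonyl C bonded to C and N → amide.
  CH2CONHCH2: –C(=O)–N– linkage → amide (the N is not an amine).
  CH(COOCH3): pendant –COOCH3: carbonyl C bonded to C and –OCH3 → ester.
  C≡CH: C≡C triple bond → alkyne.
No segment is a amine: CH(CN) is nitrile, not amine; CH2CONHCH2 is amide, not amine; CH(CONH2) is amide, not amine. → 0.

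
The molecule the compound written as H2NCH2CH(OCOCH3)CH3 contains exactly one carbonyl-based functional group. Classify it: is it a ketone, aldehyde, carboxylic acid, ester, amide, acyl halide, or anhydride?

The carbonyl is in the CH(OCOCH3) segment: pendant –OC(=O)CH3: an acyloxy group → ester.

ester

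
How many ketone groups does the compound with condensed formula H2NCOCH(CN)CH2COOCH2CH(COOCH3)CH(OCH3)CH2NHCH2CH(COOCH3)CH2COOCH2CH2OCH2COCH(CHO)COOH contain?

1

Working along the chain:
  H2NCO: –C(=O)NH2: carbonyl C bonded to C and to N → amide (the N is not a separate amine).
  CH(CN): pendant –C≡N: nitrile.
  CH2COOCH2: –C(=O)–O–C with C on the carbonyl side → ester.
  CH(COOCH3): pendant –COOCH3: carbonyl C bonded to C and –OCH3 → ester.
  CH(OCH3): pendant –OCH3: C–O–C with sp³ C, no adjacent C=O → ether.
  CH2NHCH2: C–N–C with sp³ carbons and no adjacent C=O → amine (secondary).
  CH(COOCH3): pendant –COOCH3: carbonyl C bonded to C and –OCH3 → ester.
  CH2COOCH2: –C(=O)–O–C with C on the carbonyl side → ester.
  CH2OCH2: C–O–C with sp³ carbons on both sides and no adjacent C=O → ether.
  CO: –C(=O)– with carbon on both sides → ketone.
  CH(CHO): pendant –CHO: carbonyl C bonded to C and H → aldehyde.
  COOH: –COOH: carbonyl C bonded to –OH and C → carboxylic acid (the –OH is not a separate alcohol).
Ketone appears at: CO → 1.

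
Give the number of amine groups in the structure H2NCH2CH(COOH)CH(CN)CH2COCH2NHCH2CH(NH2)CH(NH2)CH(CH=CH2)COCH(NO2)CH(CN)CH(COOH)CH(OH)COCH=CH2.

Working along the chain:
  H2NCH2: –NH2 on an sp³ carbon with no adjacent C=O → amine.
  CH(COOH): pendant –COOH: carbonyl C bonded to C and –OH → carboxylic acid.
  CH(CN): pendant –C≡N: nitrile.
  CO: –C(=O)– with carbon on both sides → ketone.
  CH2NHCH2: C–N–C with sp³ carbons and no adjacent C=O → amine (secondary).
  CH(NH2): –NH2 on an sp³ carbon with no adjacent C=O → amine.
  CH(NH2): –NH2 on an sp³ carbon with no adjacent C=O → amine.
  CH(CH=CH2): pendant –CH=CH2: C=C double bond → alkene.
  CO: –C(=O)– with carbon on both sides → ketone.
  CH(NO2): –NO2 on an sp³ carbon → nitro (the N=O is not a carbonyl).
  CH(CN): pendant –C≡N: nitrile.
  CH(COOH): pendant –COOH: carbonyl C bonded to C and –OH → carboxylic acid.
  CH(OH): –OH on an sp³ carbon → alcohol (secondary).
  CO: –C(=O)– with carbon on both sides → ketone.
  CH=CH2: C=C double bond → alkene.
Amine appears at: H2NCH2, CH2NHCH2, CH(NH2), CH(NH2) → 4.

4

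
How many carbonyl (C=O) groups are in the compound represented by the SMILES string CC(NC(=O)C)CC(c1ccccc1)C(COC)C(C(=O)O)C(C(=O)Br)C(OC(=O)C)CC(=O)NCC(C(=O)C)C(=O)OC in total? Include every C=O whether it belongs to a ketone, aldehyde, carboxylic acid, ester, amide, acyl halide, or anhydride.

CH(NHCOCH3): amide, 1 C=O (running total 1).
CH(COOH): carboxylic acid, 1 C=O (running total 2).
CH(COBr): acyl halide, 1 C=O (running total 3).
CH(OCOCH3): ester, 1 C=O (running total 4).
CH2CONHCH2: amide, 1 C=O (running total 5).
CH(COCH3): ketone, 1 C=O (running total 6).
COOCH3: ester, 1 C=O (running total 7).

7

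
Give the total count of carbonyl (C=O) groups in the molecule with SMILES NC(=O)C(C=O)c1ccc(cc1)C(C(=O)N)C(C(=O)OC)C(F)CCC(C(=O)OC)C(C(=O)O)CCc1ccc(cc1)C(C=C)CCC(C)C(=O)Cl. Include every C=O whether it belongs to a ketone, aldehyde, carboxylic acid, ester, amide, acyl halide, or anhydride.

H2NCO: amide, 1 C=O (running total 1).
CH(CHO): aldehyde, 1 C=O (running total 2).
CH(CONH2): amide, 1 C=O (running total 3).
CH(COOCH3): ester, 1 C=O (running total 4).
CH(COOCH3): ester, 1 C=O (running total 5).
CH(COOH): carboxylic acid, 1 C=O (running total 6).
COCl: acyl halide, 1 C=O (running total 7).

7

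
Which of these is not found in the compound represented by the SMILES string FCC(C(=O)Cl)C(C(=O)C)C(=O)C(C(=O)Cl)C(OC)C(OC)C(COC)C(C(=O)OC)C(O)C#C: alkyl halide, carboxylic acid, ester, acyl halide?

acyl halide: present (CH(COCl) — pendant –C(=O)X: carbonyl C bonded to C and halogen → acyl halide).
ester: present (CH(COOCH3) — pendant –COOCH3: carbonyl C bonded to C and –OCH3 → ester).
alkyl halide: present (FCH2 — halogen on an sp³ carbon → alkyl halide).
carboxylic acid: absent. In CH(COOCH3), the acyl oxygen is bonded to carbon (–O–C), not to H, so this is an ester.

carboxylic acid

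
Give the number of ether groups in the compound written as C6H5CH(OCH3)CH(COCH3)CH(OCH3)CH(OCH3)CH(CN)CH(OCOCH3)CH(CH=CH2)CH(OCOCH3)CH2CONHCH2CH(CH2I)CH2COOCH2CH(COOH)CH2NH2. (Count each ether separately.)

3

C6H5– phenyl ring → arene.
pendant –OCH3: C–O–C with sp³ C, no adjacent C=O → ether.
pendant –COCH3: carbonyl C bonded to two carbons → ketone.
pendant –OCH3: C–O–C with sp³ C, no adjacent C=O → ether.
pendant –OCH3: C–O–C with sp³ C, no adjacent C=O → ether.
pendant –C≡N: nitrile.
pendant –OC(=O)CH3: an acyloxy group → ester.
pendant –CH=CH2: C=C double bond → alkene.
pendant –OC(=O)CH3: an acyloxy group → ester.
–C(=O)–N– linkage → amide (the N is not an amine).
pendant –CH2X: halogen on sp³ carbon → alkyl halide.
–C(=O)–O–C with C on the carbonyl side → ester.
pendant –COOH: carbonyl C bonded to C and –OH → carboxylic acid.
–NH2 on an sp³ carbon with no adjacent C=O → amine.
Ether appears at: CH(OCH3), CH(OCH3), CH(OCH3) → 3.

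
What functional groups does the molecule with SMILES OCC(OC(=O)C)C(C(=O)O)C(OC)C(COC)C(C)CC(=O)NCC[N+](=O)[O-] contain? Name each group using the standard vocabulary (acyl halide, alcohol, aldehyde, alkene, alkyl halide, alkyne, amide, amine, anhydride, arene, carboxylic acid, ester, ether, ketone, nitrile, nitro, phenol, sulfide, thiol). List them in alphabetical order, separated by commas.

HO– on an sp³ carbon → alcohol.
pendant –OC(=O)CH3: an acyloxy group → ester.
pendant –COOH: carbonyl C bonded to C and –OH → carboxylic acid.
pendant –OCH3: C–O–C with sp³ C, no adjacent C=O → ether.
pendant –CH2OCH3: C–O–C linkage → ether.
–C(=O)–N– linkage → amide (the N is not an amine).
–NO2 on carbon → nitro group.

alcohol, amide, carboxylic acid, ester, ether, nitro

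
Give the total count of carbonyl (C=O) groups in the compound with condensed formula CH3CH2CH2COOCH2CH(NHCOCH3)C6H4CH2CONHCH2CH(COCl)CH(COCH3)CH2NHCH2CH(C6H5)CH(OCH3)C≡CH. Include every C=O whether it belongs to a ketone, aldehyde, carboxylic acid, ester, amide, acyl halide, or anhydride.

5

CH2COOCH2: ester, 1 C=O (running total 1).
CH(NHCOCH3): amide, 1 C=O (running total 2).
CH2CONHCH2: amide, 1 C=O (running total 3).
CH(COCl): acyl halide, 1 C=O (running total 4).
CH(COCH3): ketone, 1 C=O (running total 5).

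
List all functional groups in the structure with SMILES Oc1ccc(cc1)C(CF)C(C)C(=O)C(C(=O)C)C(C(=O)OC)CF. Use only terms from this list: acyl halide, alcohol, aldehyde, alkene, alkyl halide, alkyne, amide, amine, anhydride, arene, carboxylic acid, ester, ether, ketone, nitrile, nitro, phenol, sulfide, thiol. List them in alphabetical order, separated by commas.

alkyl halide, arene, ester, ketone, phenol

Reading the structure from left to right:
  HOC6H4: –OH attached directly to an aromatic ring → phenol (not alcohol); the ring itself is an arene.
  CH(CH2F): pendant –CH2X: halogen on sp³ carbon → alkyl halide.
  CO: –C(=O)– with carbon on both sides → ketone.
  CH(COCH3): pendant –COCH3: carbonyl C bonded to two carbons → ketone.
  CH(COOCH3): pendant –COOCH3: carbonyl C bonded to C and –OCH3 → ester.
  CH2F: halogen on an sp³ carbon → alkyl halide.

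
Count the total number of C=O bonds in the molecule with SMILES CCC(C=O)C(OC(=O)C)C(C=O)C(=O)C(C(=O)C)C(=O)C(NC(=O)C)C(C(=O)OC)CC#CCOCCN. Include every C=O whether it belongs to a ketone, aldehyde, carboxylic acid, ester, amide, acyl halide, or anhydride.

CH(CHO): aldehyde, 1 C=O (running total 1).
CH(OCOCH3): ester, 1 C=O (running total 2).
CH(CHO): aldehyde, 1 C=O (running total 3).
CO: ketone, 1 C=O (running total 4).
CH(COCH3): ketone, 1 C=O (running total 5).
CO: ketone, 1 C=O (running total 6).
CH(NHCOCH3): amide, 1 C=O (running total 7).
CH(COOCH3): ester, 1 C=O (running total 8).

8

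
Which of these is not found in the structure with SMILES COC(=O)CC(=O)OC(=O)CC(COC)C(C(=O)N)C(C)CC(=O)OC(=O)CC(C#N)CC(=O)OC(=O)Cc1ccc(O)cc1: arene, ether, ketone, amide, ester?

arene: present (C6H4OH — –OH attached directly to an aromatic ring → phenol (not alcohol); the ring itself is an arene).
amide: present (CH(CONH2) — pendant –CONH2: carbonyl C bonded to C and N → amide).
ether: present (CH(CH2OCH3) — pendant –CH2OCH3: C–O–C linkage → ether).
ester: present (CH3OOC — CH3O–C(=O)–: carbonyl C bonded to C and to –OCH3 → ester (not ketone + ether)).
ketone: absent. In CH3OOC, the C=O is bonded to an –O–C group, which defines an ester, not a ketone. In CH(CONH2), the C=O is bonded to nitrogen, which defines an amide, not a ketone. In CH2CO-O-COCH2, the two C=O groups share a bridging oxygen, which is an anhydride linkage, not a ketone.

ketone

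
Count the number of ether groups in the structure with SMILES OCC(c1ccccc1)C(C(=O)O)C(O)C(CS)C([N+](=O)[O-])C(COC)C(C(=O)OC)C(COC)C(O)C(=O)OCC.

2

HO– on an sp³ carbon → alcohol.
pendant –C6H5: benzene ring → arene.
pendant –COOH: carbonyl C bonded to C and –OH → carboxylic acid.
–OH on an sp³ carbon → alcohol (secondary).
pendant –CH2SH → thiol.
–NO2 on an sp³ carbon → nitro (the N=O is not a carbonyl).
pendant –CH2OCH3: C–O–C linkage → ether.
pendant –COOCH3: carbonyl C bonded to C and –OCH3 → ester.
pendant –CH2OCH3: C–O–C linkage → ether.
–OH on an sp³ carbon → alcohol (secondary).
–C(=O)OCH2CH3: carbonyl C bonded to C and to –OEt → ester.
Ether appears at: CH(CH2OCH3), CH(CH2OCH3) → 2.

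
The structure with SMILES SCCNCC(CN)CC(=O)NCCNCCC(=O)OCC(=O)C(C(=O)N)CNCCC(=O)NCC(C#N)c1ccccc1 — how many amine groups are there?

Working along the chain:
  HSCH2: –SH on an sp³ carbon → thiol.
  CH2NHCH2: C–N–C with sp³ carbons and no adjacent C=O → amine (secondary).
  CH(CH2NH2): pendant –CH2NH2: N on sp³ C, no adjacent C=O → amine.
  CH2CONHCH2: –C(=O)–N– linkage → amide (the N is not an amine).
  CH2NHCH2: C–N–C with sp³ carbons and no adjacent C=O → amine (secondary).
  CH2COOCH2: –C(=O)–O–C with C on the carbonyl side → ester.
  CO: –C(=O)– with carbon on both sides → ketone.
  CH(CONH2): pendant –CONH2: carbonyl C bonded to C and N → amide.
  CH2NHCH2: C–N–C with sp³ carbons and no adjacent C=O → amine (secondary).
  CH2CONHCH2: –C(=O)–N– linkage → amide (the N is not an amine).
  CH(CN): pendant –C≡N: nitrile.
  C6H5: –C6H5 phenyl ring → arene.
Amine appears at: CH2NHCH2, CH(CH2NH2), CH2NHCH2, CH2NHCH2 → 4.

4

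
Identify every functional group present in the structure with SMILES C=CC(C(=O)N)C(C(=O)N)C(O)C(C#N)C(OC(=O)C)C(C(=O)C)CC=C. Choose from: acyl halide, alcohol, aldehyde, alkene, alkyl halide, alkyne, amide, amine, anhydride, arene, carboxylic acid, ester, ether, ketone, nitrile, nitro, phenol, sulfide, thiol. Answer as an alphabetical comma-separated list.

alcohol, alkene, amide, ester, ketone, nitrile

C=C double bond → alkene.
pendant –CONH2: carbonyl C bonded to C and N → amide.
pendant –CONH2: carbonyl C bonded to C and N → amide.
–OH on an sp³ carbon → alcohol (secondary).
pendant –C≡N: nitrile.
pendant –OC(=O)CH3: an acyloxy group → ester.
pendant –COCH3: carbonyl C bonded to two carbons → ketone.
C=C double bond → alkene.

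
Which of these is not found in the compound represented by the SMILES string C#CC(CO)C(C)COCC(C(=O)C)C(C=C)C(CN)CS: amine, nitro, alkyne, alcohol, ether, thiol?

nitro

thiol: present (CH2SH — –SH on an sp³ carbon → thiol).
ether: present (CH2OCH2 — C–O–C with sp³ carbons on both sides and no adjacent C=O → ether).
alcohol: present (CH(CH2OH) — pendant –CH2OH on an sp³ backbone C → alcohol).
alkyne: present (HC≡C — C≡C triple bond → alkyne).
amine: present (CH(CH2NH2) — pendant –CH2NH2: N on sp³ C, no adjacent C=O → amine).
nitro: no segment matches this pattern.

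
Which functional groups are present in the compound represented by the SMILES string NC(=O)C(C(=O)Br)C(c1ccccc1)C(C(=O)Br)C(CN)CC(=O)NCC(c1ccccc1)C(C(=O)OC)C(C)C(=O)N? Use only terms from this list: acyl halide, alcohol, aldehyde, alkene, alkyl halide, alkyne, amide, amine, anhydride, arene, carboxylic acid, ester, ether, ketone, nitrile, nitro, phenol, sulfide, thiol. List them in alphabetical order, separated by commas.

Taking each segment in turn:
  H2NCO: –C(=O)NH2: carbonyl C bonded to C and to N → amide (the N is not a separate amine).
  CH(COBr): pendant –C(=O)X: carbonyl C bonded to C and halogen → acyl halide.
  CH(C6H5): pendant –C6H5: benzene ring → arene.
  CH(COBr): pendant –C(=O)X: carbonyl C bonded to C and halogen → acyl halide.
  CH(CH2NH2): pendant –CH2NH2: N on sp³ C, no adjacent C=O → amine.
  CH2CONHCH2: –C(=O)–N– linkage → amide (the N is not an amine).
  CH(C6H5): pendant –C6H5: benzene ring → arene.
  CH(COOCH3): pendant –COOCH3: carbonyl C bonded to C and –OCH3 → ester.
  CONH2: –C(=O)NH2: carbonyl C bonded to C and to N → amide (the N is not a separate amine).

acyl halide, amide, amine, arene, ester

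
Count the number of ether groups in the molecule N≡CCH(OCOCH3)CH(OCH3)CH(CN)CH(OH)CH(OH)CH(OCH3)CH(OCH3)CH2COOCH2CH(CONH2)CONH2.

3

Reading the structure from left to right:
  N≡C: N≡C–: carbon triple-bonded to nitrogen → nitrile.
  CH(OCOCH3): pendant –OC(=O)CH3: an acyloxy group → ester.
  CH(OCH3): pendant –OCH3: C–O–C with sp³ C, no adjacent C=O → ether.
  CH(CN): pendant –C≡N: nitrile.
  CH(OH): –OH on an sp³ carbon → alcohol (secondary).
  CH(OH): –OH on an sp³ carbon → alcohol (secondary).
  CH(OCH3): pendant –OCH3: C–O–C with sp³ C, no adjacent C=O → ether.
  CH(OCH3): pendant –OCH3: C–O–C with sp³ C, no adjacent C=O → ether.
  CH2COOCH2: –C(=O)–O–C with C on the carbonyl side → ester.
  CH(CONH2): pendant –CONH2: carbonyl C bonded to C and N → amide.
  CONH2: –C(=O)NH2: carbonyl C bonded to C and to N → amide (the N is not a separate amine).
Ether appears at: CH(OCH3), CH(OCH3), CH(OCH3) → 3.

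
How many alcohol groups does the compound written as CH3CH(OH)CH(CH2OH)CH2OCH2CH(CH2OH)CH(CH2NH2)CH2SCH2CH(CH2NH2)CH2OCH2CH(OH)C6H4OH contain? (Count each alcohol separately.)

–OH on an sp³ carbon → alcohol (secondary).
pendant –CH2OH on an sp³ backbone C → alcohol.
C–O–C with sp³ carbons on both sides and no adjacent C=O → ether.
pendant –CH2OH on an sp³ backbone C → alcohol.
pendant –CH2NH2: N on sp³ C, no adjacent C=O → amine.
C–S–C linkage → sulfide (thioether).
pendant –CH2NH2: N on sp³ C, no adjacent C=O → amine.
C–O–C with sp³ carbons on both sides and no adjacent C=O → ether.
–OH on an sp³ carbon → alcohol (secondary).
–OH attached directly to an aromatic ring → phenol (not alcohol); the ring itself is an arene.
Alcohol appears at: CH(OH), CH(CH2OH), CH(CH2OH), CH(OH) → 4.

4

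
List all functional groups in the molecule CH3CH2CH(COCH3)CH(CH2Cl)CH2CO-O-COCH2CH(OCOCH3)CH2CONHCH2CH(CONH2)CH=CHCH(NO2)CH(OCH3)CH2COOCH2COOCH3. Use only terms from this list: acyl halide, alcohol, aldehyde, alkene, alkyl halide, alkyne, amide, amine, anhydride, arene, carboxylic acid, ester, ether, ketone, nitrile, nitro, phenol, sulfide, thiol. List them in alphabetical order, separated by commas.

pendant –COCH3: carbonyl C bonded to two carbons → ketone.
pendant –CH2X: halogen on sp³ carbon → alkyl halide.
two acyl groups sharing one oxygen, –C(=O)–O–C(=O)– → anhydride.
pendant –OC(=O)CH3: an acyloxy group → ester.
–C(=O)–N– linkage → amide (the N is not an amine).
pendant –CONH2: carbonyl C bonded to C and N → amide.
C=C double bond → alkene.
–NO2 on an sp³ carbon → nitro (the N=O is not a carbonyl).
pendant –OCH3: C–O–C with sp³ C, no adjacent C=O → ether.
–C(=O)–O–C with C on the carbonyl side → ester.
–C(=O)OCH3: carbonyl C bonded to C and to –OCH3 → ester (not ketone + ether).

alkene, alkyl halide, amide, anhydride, ester, ether, ketone, nitro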